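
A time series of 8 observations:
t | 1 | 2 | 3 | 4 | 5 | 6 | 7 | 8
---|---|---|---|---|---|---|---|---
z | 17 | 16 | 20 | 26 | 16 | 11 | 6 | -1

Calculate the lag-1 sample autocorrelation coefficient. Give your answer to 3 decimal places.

0.512

Mean z̄ = (17 + 16 + 20 + 26 + 16 + 11 + 6 − 1)/8 = 13.8750
Numerator Σ_{t=1}^{7}(z_t−z̄)(z_{t+1}−z̄) = 253.3594
Denominator Σ(z_t−z̄)² = 494.8750
r_1 = 253.3594 / 494.8750 = 0.512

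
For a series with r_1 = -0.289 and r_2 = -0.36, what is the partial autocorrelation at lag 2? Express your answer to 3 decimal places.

-0.484

φ_{22} = (r_2 − r_1²) / (1 − r_1²)
r_1² = (-0.289)² = 0.083521
Numerator = -0.36 − 0.0835 = -0.4435; denominator = 1 − 0.0835 = 0.9165
φ_{22} = -0.4435 / 0.9165 = -0.484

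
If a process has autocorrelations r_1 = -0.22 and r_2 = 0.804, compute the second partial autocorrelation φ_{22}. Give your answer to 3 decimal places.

φ_{22} = (r_2 − r_1²) / (1 − r_1²)
r_1² = (-0.22)² = 0.0484
Numerator = 0.804 − 0.0484 = 0.7556; denominator = 1 − 0.0484 = 0.9516
φ_{22} = 0.7556 / 0.9516 = 0.794

0.794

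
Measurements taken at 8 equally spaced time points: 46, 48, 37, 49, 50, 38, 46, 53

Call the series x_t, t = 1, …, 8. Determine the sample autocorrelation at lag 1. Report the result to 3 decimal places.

-0.296

Mean x̄ = (46 + 48 + 37 + 49 + 50 + 38 + 46 + 53)/8 = 45.8750
Deviations from mean: 0.1250, 2.1250, -8.8750, 3.1250, 4.1250, -7.8750, 0.1250, 7.1250
Numerator Σ_{t=1}^{7}(x_t−x̄)(x_{t+1}−x̄) = -66.0156
Denominator Σ(x_t−x̄)² = 222.8750
r_1 = -66.0156 / 222.8750 = -0.296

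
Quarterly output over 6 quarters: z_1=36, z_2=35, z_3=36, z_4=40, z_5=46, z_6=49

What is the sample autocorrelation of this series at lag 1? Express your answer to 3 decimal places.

0.547

Mean z̄ = (36 + 35 + 36 + 40 + 46 + 49)/6 = 40.3333
Deviations from mean: -4.3333, -5.3333, -4.3333, -0.3333, 5.6667, 8.6667
Numerator Σ_{t=1}^{5}(z_t−z̄)(z_{t+1}−z̄) = 94.8889
Denominator Σ(z_t−z̄)² = 173.3333
r_1 = 94.8889 / 173.3333 = 0.547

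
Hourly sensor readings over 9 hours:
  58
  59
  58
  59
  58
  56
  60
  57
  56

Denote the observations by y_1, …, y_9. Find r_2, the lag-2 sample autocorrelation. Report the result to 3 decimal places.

Mean ȳ = (58 + 59 + 58 + 59 + 58 + 56 + 60 + 57 + 56)/9 = 57.8889
Σ(y_t−ȳ)(y_{t+2}−ȳ) = (0.0123) + (1.2346) + (0.0123) + (-2.0988) + (0.2346) + (1.6790) + (-3.9877) = -2.9136
Denominator Σ(y_t−ȳ)² = 14.8889
r_2 = -2.9136 / 14.8889 = -0.196

-0.196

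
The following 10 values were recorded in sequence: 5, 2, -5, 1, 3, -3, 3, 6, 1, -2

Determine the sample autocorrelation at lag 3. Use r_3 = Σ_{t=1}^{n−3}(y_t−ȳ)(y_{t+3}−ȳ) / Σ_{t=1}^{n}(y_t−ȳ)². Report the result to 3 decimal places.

0.270

Mean ȳ = (5 + 2 − 5 + 1 + 3 − 3 + 3 + 6 + 1 − 2)/10 = 1.1000
Σ(y_t−ȳ)(y_{t+3}−ȳ) = (-0.3900) + (1.7100) + (25.0100) + (-0.1900) + (9.3100) + (0.4100) + (-5.8900) = 29.9700
Denominator Σ(y_t−ȳ)² = 110.9000
r_3 = 29.9700 / 110.9000 = 0.270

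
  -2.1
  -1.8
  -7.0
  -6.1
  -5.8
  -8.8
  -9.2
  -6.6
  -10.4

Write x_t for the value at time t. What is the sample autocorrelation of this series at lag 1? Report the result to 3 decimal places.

0.337

Mean x̄ = (-2.1 − 1.8 − 7.0 − 6.1 − 5.8 − 8.8 − 9.2 − 6.6 − 10.4)/9 = -6.4222
Numerator Σ_{t=1}^{8}(x_t−x̄)(x_{t+1}−x̄) = 23.6484
Denominator Σ(x_t−x̄)² = 70.0956
r_1 = 23.6484 / 70.0956 = 0.337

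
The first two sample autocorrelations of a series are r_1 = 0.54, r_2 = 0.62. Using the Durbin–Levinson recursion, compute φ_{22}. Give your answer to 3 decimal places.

φ_{22} = (r_2 − r_1²) / (1 − r_1²)
r_1² = (0.54)² = 0.2916
Numerator = 0.62 − 0.2916 = 0.3284; denominator = 1 − 0.2916 = 0.7084
φ_{22} = 0.3284 / 0.7084 = 0.464

0.464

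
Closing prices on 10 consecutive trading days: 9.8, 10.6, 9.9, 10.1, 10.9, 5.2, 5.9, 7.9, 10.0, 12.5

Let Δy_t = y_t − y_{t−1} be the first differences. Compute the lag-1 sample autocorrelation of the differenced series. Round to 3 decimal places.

0.038

First differences Δy: 0.8, -0.7, 0.2, 0.8, -5.7, 0.7, 2.0, 2.1, 2.5
Mean of differences = 0.3000
Numerator Σ(Δy_t−Δȳ)(Δy_{t+1}−Δȳ) = 1.8500
Denominator Σ(Δy_t−Δȳ)² = 48.6400
r_1(Δy) = 1.8500 / 48.6400 = 0.038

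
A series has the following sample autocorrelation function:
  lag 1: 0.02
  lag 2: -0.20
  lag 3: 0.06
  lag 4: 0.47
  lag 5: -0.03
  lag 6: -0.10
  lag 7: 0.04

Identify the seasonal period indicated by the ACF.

4

The largest autocorrelation is r_4 = 0.47; the remaining lags stay at or below 0.06.
The dominant spike at lag 4 indicates a seasonal period of 4.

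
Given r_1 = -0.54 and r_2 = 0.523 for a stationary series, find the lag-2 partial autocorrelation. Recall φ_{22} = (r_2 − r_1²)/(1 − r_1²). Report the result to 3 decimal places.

φ_{22} = (r_2 − r_1²) / (1 − r_1²)
r_1² = (-0.54)² = 0.2916
Numerator = 0.523 − 0.2916 = 0.2314; denominator = 1 − 0.2916 = 0.7084
φ_{22} = 0.2314 / 0.7084 = 0.327

0.327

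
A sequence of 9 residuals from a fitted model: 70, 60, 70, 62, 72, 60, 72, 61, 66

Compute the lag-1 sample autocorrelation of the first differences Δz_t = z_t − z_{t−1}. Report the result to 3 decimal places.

-0.893

First differences Δz: -10, 10, -8, 10, -12, 12, -11, 5
Mean of differences = -0.5000
Numerator Σ(Δz_t−Δz̄)(Δz_{t+1}−Δz̄) = -710.7500
Denominator Σ(Δz_t−Δz̄)² = 796.0000
r_1(Δz) = -710.7500 / 796.0000 = -0.893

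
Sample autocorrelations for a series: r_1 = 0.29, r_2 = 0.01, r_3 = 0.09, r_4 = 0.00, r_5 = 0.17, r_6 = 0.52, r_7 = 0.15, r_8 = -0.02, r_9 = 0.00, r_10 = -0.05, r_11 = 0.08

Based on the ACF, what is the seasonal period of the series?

The largest autocorrelation is r_6 = 0.52; the remaining lags stay at or below 0.29. The elevated value at lag 1 (0.29), dropping to 0.01 at lag 2, reflects decaying short-term dependence rather than seasonality.
The dominant spike at lag 6 indicates a seasonal period of 6.

6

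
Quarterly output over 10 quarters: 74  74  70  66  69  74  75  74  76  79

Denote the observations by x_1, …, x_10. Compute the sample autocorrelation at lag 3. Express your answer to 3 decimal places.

-0.128

Mean x̄ = (74 + 74 + 70 + 66 + 69 + 74 + 75 + 74 + 76 + 79)/10 = 73.1000
Σ(x_t−x̄)(x_{t+3}−x̄) = (-6.3900) + (-3.6900) + (-2.7900) + (-13.4900) + (-3.6900) + (2.6100) + (11.2100) = -16.2300
Denominator Σ(x_t−x̄)² = 126.9000
r_3 = -16.2300 / 126.9000 = -0.128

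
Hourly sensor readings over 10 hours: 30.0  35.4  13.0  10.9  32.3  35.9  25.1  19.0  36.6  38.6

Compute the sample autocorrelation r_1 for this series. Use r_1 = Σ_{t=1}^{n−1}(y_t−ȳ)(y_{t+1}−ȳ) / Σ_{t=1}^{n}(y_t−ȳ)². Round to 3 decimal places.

0.142

Mean ȳ = (30.0 + 35.4 + 13.0 + 10.9 + 32.3 + 35.9 + 25.1 + 19.0 + 36.6 + 38.6)/10 = 27.6800
Numerator Σ_{t=1}^{9}(y_t−ȳ)(y_{t+1}−ȳ) = 132.5316
Denominator Σ(y_t−ȳ)² = 931.7760
r_1 = 132.5316 / 931.7760 = 0.142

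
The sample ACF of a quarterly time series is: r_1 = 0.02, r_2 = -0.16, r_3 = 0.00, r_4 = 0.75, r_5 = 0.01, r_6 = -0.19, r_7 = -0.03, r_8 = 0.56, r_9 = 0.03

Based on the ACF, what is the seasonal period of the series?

4

The largest autocorrelation is r_4 = 0.75, with a weaker echo at lag 8 (0.56); the remaining lags stay at or below 0.03.
The dominant spike at lag 4 indicates a seasonal period of 4.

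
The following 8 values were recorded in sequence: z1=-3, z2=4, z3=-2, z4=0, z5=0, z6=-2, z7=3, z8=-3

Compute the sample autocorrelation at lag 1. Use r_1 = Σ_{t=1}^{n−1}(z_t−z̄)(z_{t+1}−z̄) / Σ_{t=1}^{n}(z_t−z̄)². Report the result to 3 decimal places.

Mean z̄ = (-3 + 4 − 2 + 0 + 0 − 2 + 3 − 3)/8 = -0.3750
Deviations from mean: -2.6250, 4.3750, -1.6250, 0.3750, 0.3750, -1.6250, 3.3750, -2.6250
Σ(z_t−z̄)(z_{t+1}−z̄) = (-11.4844) + (-7.1094) + (-0.6094) + (0.1406) + (-0.6094) + (-5.4844) + (-8.8594) = -34.0156
Denominator Σ(z_t−z̄)² = 49.8750
r_1 = -34.0156 / 49.8750 = -0.682

-0.682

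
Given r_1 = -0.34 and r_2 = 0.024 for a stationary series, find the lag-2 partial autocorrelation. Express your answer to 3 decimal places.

φ_{22} = (r_2 − r_1²) / (1 − r_1²)
r_1² = (-0.34)² = 0.1156
Numerator = 0.024 − 0.1156 = -0.0916; denominator = 1 − 0.1156 = 0.8844
φ_{22} = -0.0916 / 0.8844 = -0.104

-0.104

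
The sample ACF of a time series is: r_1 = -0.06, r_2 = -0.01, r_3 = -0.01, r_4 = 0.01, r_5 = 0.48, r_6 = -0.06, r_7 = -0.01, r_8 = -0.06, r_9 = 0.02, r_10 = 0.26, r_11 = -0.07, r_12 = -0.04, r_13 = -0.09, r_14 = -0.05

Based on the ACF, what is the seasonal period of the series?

5

The largest autocorrelation is r_5 = 0.48, with a weaker echo at lag 10 (0.26); the remaining lags stay at or below 0.02.
The dominant spike at lag 5 indicates a seasonal period of 5.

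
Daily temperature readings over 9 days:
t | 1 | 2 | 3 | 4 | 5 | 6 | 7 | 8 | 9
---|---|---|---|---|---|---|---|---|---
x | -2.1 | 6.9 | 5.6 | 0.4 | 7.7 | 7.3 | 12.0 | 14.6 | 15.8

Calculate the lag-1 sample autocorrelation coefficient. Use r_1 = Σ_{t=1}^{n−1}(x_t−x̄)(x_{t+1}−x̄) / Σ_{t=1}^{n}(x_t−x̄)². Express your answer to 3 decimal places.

Mean x̄ = (-2.1 + 6.9 + 5.6 + 0.4 + 7.7 + 7.3 + 12.0 + 14.6 + 15.8)/9 = 7.5778
Numerator Σ_{t=1}^{8}(x_t−x̄)(x_{t+1}−x̄) = 108.7484
Denominator Σ(x_t−x̄)² = 286.1156
r_1 = 108.7484 / 286.1156 = 0.380

0.380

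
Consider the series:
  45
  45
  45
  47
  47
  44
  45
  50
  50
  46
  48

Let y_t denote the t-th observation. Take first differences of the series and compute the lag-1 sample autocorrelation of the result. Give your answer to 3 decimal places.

First differences Δy: 0, 0, 2, 0, -3, 1, 5, 0, -4, 2
Mean of differences = 0.3000
Numerator Σ(Δy_t−Δȳ)(Δy_{t+1}−Δȳ) = -6.3900
Denominator Σ(Δy_t−Δȳ)² = 58.1000
r_1(Δy) = -6.3900 / 58.1000 = -0.110

-0.110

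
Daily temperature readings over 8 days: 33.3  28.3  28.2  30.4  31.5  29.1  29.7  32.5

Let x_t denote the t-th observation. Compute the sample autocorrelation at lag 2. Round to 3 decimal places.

-0.486

Mean x̄ = (33.3 + 28.3 + 28.2 + 30.4 + 31.5 + 29.1 + 29.7 + 32.5)/8 = 30.3750
Deviations from mean: 2.9250, -2.0750, -2.1750, 0.0250, 1.1250, -1.2750, -0.6750, 2.1250
Numerator Σ_{t=1}^{6}(x_t−x̄)(x_{t+2}−x̄) = -12.3613
Denominator Σ(x_t−x̄)² = 25.4550
r_2 = -12.3613 / 25.4550 = -0.486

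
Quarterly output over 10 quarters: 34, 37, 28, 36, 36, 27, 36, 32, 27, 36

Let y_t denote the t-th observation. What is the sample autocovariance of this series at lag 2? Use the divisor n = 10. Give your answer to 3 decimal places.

-3.232

Mean ȳ = (34 + 37 + 28 + 36 + 36 + 27 + 36 + 32 + 27 + 36)/10 = 32.9000
Σ_{t=1}^{8}(y_t−ȳ)(y_{t+2}−ȳ) = -32.3200
γ_2 = -32.3200 / 10 = -3.232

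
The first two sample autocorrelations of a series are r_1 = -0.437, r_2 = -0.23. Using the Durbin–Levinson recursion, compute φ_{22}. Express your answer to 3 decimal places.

φ_{22} = (r_2 − r_1²) / (1 − r_1²)
r_1² = (-0.437)² = 0.190969
Numerator = -0.23 − 0.1910 = -0.4210; denominator = 1 − 0.1910 = 0.8090
φ_{22} = -0.4210 / 0.8090 = -0.520

-0.520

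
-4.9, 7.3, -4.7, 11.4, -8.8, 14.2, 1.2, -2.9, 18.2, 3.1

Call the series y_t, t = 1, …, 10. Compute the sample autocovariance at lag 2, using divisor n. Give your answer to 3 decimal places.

Mean ȳ = (-4.9 + 7.3 − 4.7 + 11.4 − 8.8 + 14.2 + 1.2 − 2.9 + 18.2 + 3.1)/10 = 3.4100
Σ_{t=1}^{8}(y_t−ȳ)(y_{t+2}−ȳ) = 211.8798
γ_2 = 211.8798 / 10 = 21.188

21.188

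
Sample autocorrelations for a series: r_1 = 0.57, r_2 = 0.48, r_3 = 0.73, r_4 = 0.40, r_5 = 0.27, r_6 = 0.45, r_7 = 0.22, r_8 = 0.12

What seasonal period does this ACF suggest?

3

The largest autocorrelation is r_3 = 0.73; the remaining lags stay at or below 0.57. The elevated value at lag 1 (0.57), dropping to 0.48 at lag 2, reflects decaying short-term dependence rather than seasonality.
The dominant spike at lag 3 indicates a seasonal period of 3.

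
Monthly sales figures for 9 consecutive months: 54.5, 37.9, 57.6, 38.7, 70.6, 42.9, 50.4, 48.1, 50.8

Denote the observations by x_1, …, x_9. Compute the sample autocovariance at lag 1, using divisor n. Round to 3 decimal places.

Mean x̄ = (54.5 + 37.9 + 57.6 + 38.7 + 70.6 + 42.9 + 50.4 + 48.1 + 50.8)/9 = 50.1667
Σ_{t=1}^{8}(x_t−x̄)(x_{t+1}−x̄) = -615.8444
γ_1 = -615.8444 / 9 = -68.427

-68.427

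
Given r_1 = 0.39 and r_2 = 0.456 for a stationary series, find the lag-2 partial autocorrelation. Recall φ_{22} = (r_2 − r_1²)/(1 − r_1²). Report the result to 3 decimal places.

φ_{22} = (r_2 − r_1²) / (1 − r_1²)
r_1² = (0.39)² = 0.1521
Numerator = 0.456 − 0.1521 = 0.3039; denominator = 1 − 0.1521 = 0.8479
φ_{22} = 0.3039 / 0.8479 = 0.358

0.358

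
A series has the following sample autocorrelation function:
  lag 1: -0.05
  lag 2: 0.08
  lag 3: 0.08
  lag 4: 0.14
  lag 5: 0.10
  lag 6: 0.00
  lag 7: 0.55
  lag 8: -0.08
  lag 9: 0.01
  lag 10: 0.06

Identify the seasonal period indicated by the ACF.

The largest autocorrelation is r_7 = 0.55; the remaining lags stay at or below 0.14.
The dominant spike at lag 7 indicates a seasonal period of 7.

7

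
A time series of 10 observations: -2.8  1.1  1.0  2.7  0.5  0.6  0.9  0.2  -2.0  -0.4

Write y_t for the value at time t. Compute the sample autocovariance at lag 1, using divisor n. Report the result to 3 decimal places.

Mean ȳ = (-2.8 + 1.1 + 1.0 + 2.7 + 0.5 + 0.6 + 0.9 + 0.2 − 2.0 − 0.4)/10 = 0.1800
Σ_{t=1}^{9}(y_t−ȳ)(y_{t+1}−ȳ) = 2.5576
γ_1 = 2.5576 / 10 = 0.256

0.256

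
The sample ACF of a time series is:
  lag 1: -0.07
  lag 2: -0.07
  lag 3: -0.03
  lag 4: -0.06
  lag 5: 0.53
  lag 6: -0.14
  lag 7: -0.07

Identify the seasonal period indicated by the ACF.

The largest autocorrelation is r_5 = 0.53; the remaining lags stay at or below -0.03.
The dominant spike at lag 5 indicates a seasonal period of 5.

5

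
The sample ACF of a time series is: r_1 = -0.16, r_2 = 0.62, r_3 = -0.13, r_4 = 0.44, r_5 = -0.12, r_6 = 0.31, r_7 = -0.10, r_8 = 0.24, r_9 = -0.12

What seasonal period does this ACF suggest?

2

The largest autocorrelation is r_2 = 0.62, with weaker echoes at lags 4 (0.44), 6 (0.31) and 8 (0.24); the remaining lags stay at or below -0.10.
The dominant spike at lag 2 indicates a seasonal period of 2.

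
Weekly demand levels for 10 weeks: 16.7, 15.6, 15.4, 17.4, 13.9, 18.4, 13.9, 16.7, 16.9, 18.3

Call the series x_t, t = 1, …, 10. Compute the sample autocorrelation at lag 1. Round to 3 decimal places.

-0.555

Mean x̄ = (16.7 + 15.6 + 15.4 + 17.4 + 13.9 + 18.4 + 13.9 + 16.7 + 16.9 + 18.3)/10 = 16.3200
Numerator Σ_{t=1}^{9}(x_t−x̄)(x_{t+1}−x̄) = -12.8364
Denominator Σ(x_t−x̄)² = 23.1160
r_1 = -12.8364 / 23.1160 = -0.555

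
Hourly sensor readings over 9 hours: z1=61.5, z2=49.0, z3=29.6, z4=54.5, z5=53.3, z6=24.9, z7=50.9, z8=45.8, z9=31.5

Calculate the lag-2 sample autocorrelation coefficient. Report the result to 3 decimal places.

Mean z̄ = (61.5 + 49.0 + 29.6 + 54.5 + 53.3 + 24.9 + 50.9 + 45.8 + 31.5)/9 = 44.5556
Σ(z_t−z̄)(z_{t+2}−z̄) = (-253.4136) + (44.1975) + (-130.7780) + (-195.4636) + (55.4786) + (-24.4602) + (-82.8302) = -587.2695
Denominator Σ(z_t−z̄)² = 1304.4822
r_2 = -587.2695 / 1304.4822 = -0.450

-0.450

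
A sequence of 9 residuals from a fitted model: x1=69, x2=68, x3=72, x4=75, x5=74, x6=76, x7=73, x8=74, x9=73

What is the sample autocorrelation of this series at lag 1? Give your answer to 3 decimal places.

Mean x̄ = (69 + 68 + 72 + 75 + 74 + 76 + 73 + 74 + 73)/9 = 72.6667
Numerator Σ_{t=1}^{8}(x_t−x̄)(x_{t+1}−x̄) = 28.2222
Denominator Σ(x_t−x̄)² = 56.0000
r_1 = 28.2222 / 56.0000 = 0.504

0.504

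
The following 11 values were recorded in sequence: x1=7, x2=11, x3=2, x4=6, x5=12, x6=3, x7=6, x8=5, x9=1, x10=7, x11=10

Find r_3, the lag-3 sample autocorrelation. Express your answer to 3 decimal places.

0.357

Mean x̄ = (7 + 11 + 2 + 6 + 12 + 3 + 6 + 5 + 1 + 7 + 10)/11 = 6.3636
Numerator Σ_{t=1}^{8}(x_t−x̄)(x_{t+3}−x̄) = 45.8760
Denominator Σ(x_t−x̄)² = 128.5455
r_3 = 45.8760 / 128.5455 = 0.357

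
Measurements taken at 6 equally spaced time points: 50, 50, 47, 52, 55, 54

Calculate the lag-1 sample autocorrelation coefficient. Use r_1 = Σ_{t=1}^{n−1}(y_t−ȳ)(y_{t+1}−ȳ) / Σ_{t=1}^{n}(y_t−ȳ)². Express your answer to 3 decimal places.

Mean ȳ = (50 + 50 + 47 + 52 + 55 + 54)/6 = 51.3333
Numerator Σ_{t=1}^{5}(y_t−ȳ)(y_{t+1}−ȳ) = 16.8889
Denominator Σ(y_t−ȳ)² = 43.3333
r_1 = 16.8889 / 43.3333 = 0.390

0.390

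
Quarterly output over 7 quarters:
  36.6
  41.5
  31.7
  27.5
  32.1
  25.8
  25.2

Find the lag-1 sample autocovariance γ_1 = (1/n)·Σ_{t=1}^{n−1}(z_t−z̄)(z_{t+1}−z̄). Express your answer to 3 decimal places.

11.758

Mean z̄ = (36.6 + 41.5 + 31.7 + 27.5 + 32.1 + 25.8 + 25.2)/7 = 31.4857
Deviations: 5.1143, 10.0143, 0.2143, -3.9857, 0.6143, -5.6857, -6.2857
Σ_{t=1}^{6}(z_t−z̄)(z_{t+1}−z̄) = 82.3055
γ_1 = 82.3055 / 7 = 11.758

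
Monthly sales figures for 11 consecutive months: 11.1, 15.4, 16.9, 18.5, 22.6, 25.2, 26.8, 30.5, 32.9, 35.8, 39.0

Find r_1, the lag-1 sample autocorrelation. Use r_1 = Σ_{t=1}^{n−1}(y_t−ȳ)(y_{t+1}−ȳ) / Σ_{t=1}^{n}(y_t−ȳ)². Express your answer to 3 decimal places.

Mean ȳ = (11.1 + 15.4 + 16.9 + 18.5 + 22.6 + 25.2 + 26.8 + 30.5 + 32.9 + 35.8 + 39.0)/11 = 24.9727
Numerator Σ_{t=1}^{10}(y_t−ȳ)(y_{t+1}−ȳ) = 569.1883
Denominator Σ(y_t−ȳ)² = 807.5618
r_1 = 569.1883 / 807.5618 = 0.705

0.705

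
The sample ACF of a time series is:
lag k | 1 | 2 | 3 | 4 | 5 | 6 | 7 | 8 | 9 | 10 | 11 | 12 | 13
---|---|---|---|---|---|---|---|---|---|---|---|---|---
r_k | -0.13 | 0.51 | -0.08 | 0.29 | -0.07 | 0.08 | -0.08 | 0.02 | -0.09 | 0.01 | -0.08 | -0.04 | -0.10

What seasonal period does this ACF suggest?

2

The largest autocorrelation is r_2 = 0.51, with a weaker echo at lag 4 (0.29); the remaining lags stay at or below 0.08.
The dominant spike at lag 2 indicates a seasonal period of 2.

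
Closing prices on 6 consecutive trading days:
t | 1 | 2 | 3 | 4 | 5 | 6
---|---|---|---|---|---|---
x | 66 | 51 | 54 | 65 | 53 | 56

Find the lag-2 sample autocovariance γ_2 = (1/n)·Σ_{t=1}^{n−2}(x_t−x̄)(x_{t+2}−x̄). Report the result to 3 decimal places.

-12.333

Mean x̄ = (66 + 51 + 54 + 65 + 53 + 56)/6 = 57.5000
Deviations: 8.5000, -6.5000, -3.5000, 7.5000, -4.5000, -1.5000
Σ_{t=1}^{4}(x_t−x̄)(x_{t+2}−x̄) = -74.0000
γ_2 = -74.0000 / 6 = -12.333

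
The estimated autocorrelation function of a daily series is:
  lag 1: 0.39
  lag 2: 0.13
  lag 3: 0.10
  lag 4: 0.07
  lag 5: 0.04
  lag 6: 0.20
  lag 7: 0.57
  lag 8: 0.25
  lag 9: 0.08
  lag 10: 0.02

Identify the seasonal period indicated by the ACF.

The largest autocorrelation is r_7 = 0.57; the remaining lags stay at or below 0.39. The elevated value at lag 1 (0.39), dropping to 0.13 at lag 2, reflects decaying short-term dependence rather than seasonality.
The dominant spike at lag 7 indicates a seasonal period of 7.

7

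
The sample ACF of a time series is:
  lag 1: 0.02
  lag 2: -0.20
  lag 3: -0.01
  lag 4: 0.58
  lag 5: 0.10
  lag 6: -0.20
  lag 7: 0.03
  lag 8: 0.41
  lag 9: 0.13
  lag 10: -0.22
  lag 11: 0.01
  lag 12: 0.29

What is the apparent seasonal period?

The largest autocorrelation is r_4 = 0.58, with weaker echoes at lags 8 (0.41) and 12 (0.29); the remaining lags stay at or below 0.13.
The dominant spike at lag 4 indicates a seasonal period of 4.

4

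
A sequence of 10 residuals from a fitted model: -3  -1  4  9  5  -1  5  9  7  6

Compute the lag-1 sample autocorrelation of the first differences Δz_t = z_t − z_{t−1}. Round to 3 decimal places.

First differences Δz: 2, 5, 5, -4, -6, 6, 4, -2, -1
Mean of differences = 1.0000
Numerator Σ(Δz_t−Δz̄)(Δz_{t+1}−Δz̄) = 12.0000
Denominator Σ(Δz_t−Δz̄)² = 154.0000
r_1(Δz) = 12.0000 / 154.0000 = 0.078

0.078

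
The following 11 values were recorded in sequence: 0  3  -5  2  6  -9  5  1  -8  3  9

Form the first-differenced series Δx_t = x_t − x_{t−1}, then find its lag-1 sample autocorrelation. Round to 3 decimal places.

First differences Δx: 3, -8, 7, 4, -15, 14, -4, -9, 11, 6
Mean of differences = 0.9000
Numerator Σ(Δx_t−Δx̄)(Δx_{t+1}−Δx̄) = -375.8100
Denominator Σ(Δx_t−Δx̄)² = 804.9000
r_1(Δx) = -375.8100 / 804.9000 = -0.467

-0.467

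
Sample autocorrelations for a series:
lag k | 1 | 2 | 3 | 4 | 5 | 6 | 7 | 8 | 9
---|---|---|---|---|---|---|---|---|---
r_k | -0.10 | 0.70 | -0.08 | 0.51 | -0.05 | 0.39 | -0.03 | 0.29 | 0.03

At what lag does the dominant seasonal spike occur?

2

The largest autocorrelation is r_2 = 0.70, with weaker echoes at lags 4 (0.51), 6 (0.39) and 8 (0.29); the remaining lags stay at or below 0.03.
The dominant spike at lag 2 indicates a seasonal period of 2.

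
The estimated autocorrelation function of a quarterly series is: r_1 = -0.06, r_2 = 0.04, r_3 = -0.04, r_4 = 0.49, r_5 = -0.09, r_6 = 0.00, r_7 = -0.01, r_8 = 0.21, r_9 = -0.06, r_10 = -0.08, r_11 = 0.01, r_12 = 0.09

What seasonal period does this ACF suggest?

4

The largest autocorrelation is r_4 = 0.49, with a weaker echo at lag 8 (0.21); the remaining lags stay at or below 0.09.
The dominant spike at lag 4 indicates a seasonal period of 4.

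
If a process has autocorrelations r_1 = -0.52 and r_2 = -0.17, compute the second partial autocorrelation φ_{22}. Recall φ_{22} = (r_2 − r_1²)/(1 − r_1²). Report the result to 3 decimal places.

-0.604

φ_{22} = (r_2 − r_1²) / (1 − r_1²)
r_1² = (-0.52)² = 0.2704
Numerator = -0.17 − 0.2704 = -0.4404; denominator = 1 − 0.2704 = 0.7296
φ_{22} = -0.4404 / 0.7296 = -0.604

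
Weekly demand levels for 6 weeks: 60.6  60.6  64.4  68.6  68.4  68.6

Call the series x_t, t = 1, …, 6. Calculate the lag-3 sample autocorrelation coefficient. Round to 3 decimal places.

-0.433

Mean x̄ = (60.6 + 60.6 + 64.4 + 68.6 + 68.4 + 68.6)/6 = 65.2000
Deviations from mean: -4.6000, -4.6000, -0.8000, 3.4000, 3.2000, 3.4000
Σ(x_t−x̄)(x_{t+3}−x̄) = (-15.6400) + (-14.7200) + (-2.7200) = -33.0800
Denominator Σ(x_t−x̄)² = 76.3200
r_3 = -33.0800 / 76.3200 = -0.433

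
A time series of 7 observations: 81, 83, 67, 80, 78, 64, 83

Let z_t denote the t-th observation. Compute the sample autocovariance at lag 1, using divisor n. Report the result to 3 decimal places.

Mean z̄ = (81 + 83 + 67 + 80 + 78 + 64 + 83)/7 = 76.5714
Σ_{t=1}^{6}(z_t−z̄)(z_{t+1}−z̄) = -159.7551
γ_1 = -159.7551 / 7 = -22.822

-22.822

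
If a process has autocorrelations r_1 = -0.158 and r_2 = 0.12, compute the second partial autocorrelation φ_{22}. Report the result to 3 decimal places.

φ_{22} = (r_2 − r_1²) / (1 − r_1²)
r_1² = (-0.158)² = 0.024964
Numerator = 0.12 − 0.0250 = 0.0950; denominator = 1 − 0.0250 = 0.9750
φ_{22} = 0.0950 / 0.9750 = 0.097

0.097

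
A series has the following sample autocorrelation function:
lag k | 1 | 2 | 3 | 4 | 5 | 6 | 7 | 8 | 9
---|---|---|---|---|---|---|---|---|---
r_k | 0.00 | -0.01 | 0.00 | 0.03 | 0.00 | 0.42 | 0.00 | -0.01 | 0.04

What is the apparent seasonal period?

6

The largest autocorrelation is r_6 = 0.42; the remaining lags stay at or below 0.04.
The dominant spike at lag 6 indicates a seasonal period of 6.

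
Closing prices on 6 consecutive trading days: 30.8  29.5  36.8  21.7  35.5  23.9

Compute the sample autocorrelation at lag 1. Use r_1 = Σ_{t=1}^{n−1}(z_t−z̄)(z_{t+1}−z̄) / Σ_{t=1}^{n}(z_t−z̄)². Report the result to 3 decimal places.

-0.757

Mean z̄ = (30.8 + 29.5 + 36.8 + 21.7 + 35.5 + 23.9)/6 = 29.7000
Numerator Σ_{t=1}^{5}(z_t−z̄)(z_{t+1}−z̄) = -138.4800
Denominator Σ(z_t−z̄)² = 182.9400
r_1 = -138.4800 / 182.9400 = -0.757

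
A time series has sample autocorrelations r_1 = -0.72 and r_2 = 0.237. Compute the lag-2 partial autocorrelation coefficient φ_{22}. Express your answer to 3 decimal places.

φ_{22} = (r_2 − r_1²) / (1 − r_1²)
r_1² = (-0.72)² = 0.5184
Numerator = 0.237 − 0.5184 = -0.2814; denominator = 1 − 0.5184 = 0.4816
φ_{22} = -0.2814 / 0.4816 = -0.584

-0.584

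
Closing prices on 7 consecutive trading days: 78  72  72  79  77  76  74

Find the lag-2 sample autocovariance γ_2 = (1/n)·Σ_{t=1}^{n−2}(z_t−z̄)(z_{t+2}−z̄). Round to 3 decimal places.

Mean z̄ = (78 + 72 + 72 + 79 + 77 + 76 + 74)/7 = 75.4286
Deviations: 2.5714, -3.4286, -3.4286, 3.5714, 1.5714, 0.5714, -1.4286
Σ_{t=1}^{5}(z_t−z̄)(z_{t+2}−z̄) = -26.6531
γ_2 = -26.6531 / 7 = -3.808

-3.808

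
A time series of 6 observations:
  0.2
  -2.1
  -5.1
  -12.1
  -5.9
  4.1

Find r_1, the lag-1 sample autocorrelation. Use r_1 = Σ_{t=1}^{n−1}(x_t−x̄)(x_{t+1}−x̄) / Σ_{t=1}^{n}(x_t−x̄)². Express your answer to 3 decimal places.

0.124

Mean x̄ = (0.2 − 2.1 − 5.1 − 12.1 − 5.9 + 4.1)/6 = -3.4833
Σ(x_t−x̄)(x_{t+1}−x̄) = (5.0953) + (-2.2364) + (13.9303) + (20.8236) + (-18.3264) = 19.2864
Denominator Σ(x_t−x̄)² = 155.6883
r_1 = 19.2864 / 155.6883 = 0.124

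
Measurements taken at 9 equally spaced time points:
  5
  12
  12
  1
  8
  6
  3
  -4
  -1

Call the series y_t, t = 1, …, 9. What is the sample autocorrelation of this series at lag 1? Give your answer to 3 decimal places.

Mean ȳ = (5 + 12 + 12 + 1 + 8 + 6 + 3 − 4 − 1)/9 = 4.6667
Numerator Σ_{t=1}^{8}(y_t−ȳ)(y_{t+1}−ȳ) = 82.8889
Denominator Σ(y_t−ȳ)² = 244.0000
r_1 = 82.8889 / 244.0000 = 0.340

0.340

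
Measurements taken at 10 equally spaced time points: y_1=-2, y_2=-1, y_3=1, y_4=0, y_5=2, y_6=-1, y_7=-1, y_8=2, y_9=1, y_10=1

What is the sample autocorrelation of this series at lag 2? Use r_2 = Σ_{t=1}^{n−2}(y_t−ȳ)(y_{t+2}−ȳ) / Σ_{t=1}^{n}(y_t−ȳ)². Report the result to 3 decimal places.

-0.209

Mean ȳ = (-2 − 1 + 1 + 0 + 2 − 1 − 1 + 2 + 1 + 1)/10 = 0.2000
Numerator Σ_{t=1}^{8}(y_t−ȳ)(y_{t+2}−ȳ) = -3.6800
Denominator Σ(y_t−ȳ)² = 17.6000
r_2 = -3.6800 / 17.6000 = -0.209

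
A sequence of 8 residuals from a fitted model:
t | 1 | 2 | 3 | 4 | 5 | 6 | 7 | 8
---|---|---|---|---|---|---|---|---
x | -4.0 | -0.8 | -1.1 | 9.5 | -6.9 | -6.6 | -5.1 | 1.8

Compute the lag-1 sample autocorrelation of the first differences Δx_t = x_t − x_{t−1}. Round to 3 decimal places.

First differences Δx: 3.2, -0.3, 10.6, -16.4, 0.3, 1.5, 6.9
Mean of differences = 0.8286
Numerator Σ(Δx_t−Δx̄)(Δx_{t+1}−Δx̄) = -169.2237
Denominator Σ(Δx_t−Δx̄)² = 436.7943
r_1(Δx) = -169.2237 / 436.7943 = -0.387

-0.387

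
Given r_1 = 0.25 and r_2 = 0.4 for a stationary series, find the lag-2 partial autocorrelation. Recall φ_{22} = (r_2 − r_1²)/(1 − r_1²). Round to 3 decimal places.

φ_{22} = (r_2 − r_1²) / (1 − r_1²)
r_1² = (0.25)² = 0.0625
Numerator = 0.4 − 0.0625 = 0.3375; denominator = 1 − 0.0625 = 0.9375
φ_{22} = 0.3375 / 0.9375 = 0.360

0.360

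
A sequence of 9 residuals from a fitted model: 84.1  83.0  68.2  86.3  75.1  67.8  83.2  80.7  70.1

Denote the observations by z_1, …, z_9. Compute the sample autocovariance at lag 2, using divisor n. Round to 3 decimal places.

Mean z̄ = (84.1 + 83.0 + 68.2 + 86.3 + 75.1 + 67.8 + 83.2 + 80.7 + 70.1)/9 = 77.6111
Σ_{t=1}^{7}(z_t−z̄)(z_{t+2}−z̄) = -162.1780
γ_2 = -162.1780 / 9 = -18.020

-18.020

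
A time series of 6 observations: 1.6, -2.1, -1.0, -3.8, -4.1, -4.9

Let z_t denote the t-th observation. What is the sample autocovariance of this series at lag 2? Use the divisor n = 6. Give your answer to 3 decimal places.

Mean z̄ = (1.6 − 2.1 − 1.0 − 3.8 − 4.1 − 4.9)/6 = -2.3833
Σ_{t=1}^{4}(z_t−z̄)(z_{t+2}−z̄) = 6.2994
γ_2 = 6.2994 / 6 = 1.050

1.050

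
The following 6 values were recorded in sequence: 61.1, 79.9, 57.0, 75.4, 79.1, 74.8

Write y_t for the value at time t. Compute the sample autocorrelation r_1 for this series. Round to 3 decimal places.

-0.444

Mean ȳ = (61.1 + 79.9 + 57.0 + 75.4 + 79.1 + 74.8)/6 = 71.2167
Deviations from mean: -10.1167, 8.6833, -14.2167, 4.1833, 7.8833, 3.5833
Numerator Σ_{t=1}^{5}(y_t−ȳ)(y_{t+1}−ȳ) = -209.5403
Denominator Σ(y_t−ȳ)² = 472.3483
r_1 = -209.5403 / 472.3483 = -0.444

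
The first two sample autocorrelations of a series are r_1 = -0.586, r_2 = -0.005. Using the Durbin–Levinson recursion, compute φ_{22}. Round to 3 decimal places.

φ_{22} = (r_2 − r_1²) / (1 − r_1²)
r_1² = (-0.586)² = 0.343396
Numerator = -0.005 − 0.3434 = -0.3484; denominator = 1 − 0.3434 = 0.6566
φ_{22} = -0.3484 / 0.6566 = -0.531

-0.531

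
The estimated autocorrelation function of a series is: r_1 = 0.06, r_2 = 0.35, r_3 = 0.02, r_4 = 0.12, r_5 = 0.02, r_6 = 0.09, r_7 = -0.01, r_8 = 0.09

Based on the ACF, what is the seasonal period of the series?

The largest autocorrelation is r_2 = 0.35; the remaining lags stay at or below 0.12.
The dominant spike at lag 2 indicates a seasonal period of 2.

2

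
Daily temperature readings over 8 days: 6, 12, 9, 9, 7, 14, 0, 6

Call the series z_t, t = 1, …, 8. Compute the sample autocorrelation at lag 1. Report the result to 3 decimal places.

-0.328

Mean z̄ = (6 + 12 + 9 + 9 + 7 + 14 + 0 + 6)/8 = 7.8750
Σ(z_t−z̄)(z_{t+1}−z̄) = (-7.7344) + (4.6406) + (1.2656) + (-0.9844) + (-5.3594) + (-48.2344) + (14.7656) = -41.6406
Denominator Σ(z_t−z̄)² = 126.8750
r_1 = -41.6406 / 126.8750 = -0.328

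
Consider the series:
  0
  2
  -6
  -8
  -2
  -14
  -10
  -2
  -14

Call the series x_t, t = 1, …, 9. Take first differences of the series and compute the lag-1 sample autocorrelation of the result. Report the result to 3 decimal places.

First differences Δx: 2, -8, -2, 6, -12, 4, 8, -12
Mean of differences = -1.7500
Numerator Σ(Δx_t−Δx̄)(Δx_{t+1}−Δx̄) = -206.0625
Denominator Σ(Δx_t−Δx̄)² = 451.5000
r_1(Δx) = -206.0625 / 451.5000 = -0.456

-0.456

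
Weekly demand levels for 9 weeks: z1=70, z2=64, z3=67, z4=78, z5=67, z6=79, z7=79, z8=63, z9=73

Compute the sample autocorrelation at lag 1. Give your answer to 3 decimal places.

-0.211

Mean z̄ = (70 + 64 + 67 + 78 + 67 + 79 + 79 + 63 + 73)/9 = 71.1111
Numerator Σ_{t=1}^{8}(z_t−z̄)(z_{t+1}−z̄) = -69.0123
Denominator Σ(z_t−z̄)² = 326.8889
r_1 = -69.0123 / 326.8889 = -0.211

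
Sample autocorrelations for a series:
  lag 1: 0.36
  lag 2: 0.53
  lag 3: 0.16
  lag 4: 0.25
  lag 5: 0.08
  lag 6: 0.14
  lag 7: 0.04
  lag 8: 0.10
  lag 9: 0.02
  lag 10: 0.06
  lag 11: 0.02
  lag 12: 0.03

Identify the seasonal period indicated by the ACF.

2

The largest autocorrelation is r_2 = 0.53; the remaining lags stay at or below 0.36.
The dominant spike at lag 2 indicates a seasonal period of 2.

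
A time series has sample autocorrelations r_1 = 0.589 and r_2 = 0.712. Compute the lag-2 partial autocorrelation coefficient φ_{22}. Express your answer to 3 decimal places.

φ_{22} = (r_2 − r_1²) / (1 − r_1²)
r_1² = (0.589)² = 0.346921
Numerator = 0.712 − 0.3469 = 0.3651; denominator = 1 − 0.3469 = 0.6531
φ_{22} = 0.3651 / 0.6531 = 0.559

0.559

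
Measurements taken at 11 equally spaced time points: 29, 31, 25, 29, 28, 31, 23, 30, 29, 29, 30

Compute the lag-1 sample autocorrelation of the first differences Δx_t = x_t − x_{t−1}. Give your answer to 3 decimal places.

First differences Δx: 2, -6, 4, -1, 3, -8, 7, -1, 0, 1
Mean of differences = 0.1000
Numerator Σ(Δx_t−Δx̄)(Δx_{t+1}−Δx̄) = -129.8100
Denominator Σ(Δx_t−Δx̄)² = 180.9000
r_1(Δx) = -129.8100 / 180.9000 = -0.718

-0.718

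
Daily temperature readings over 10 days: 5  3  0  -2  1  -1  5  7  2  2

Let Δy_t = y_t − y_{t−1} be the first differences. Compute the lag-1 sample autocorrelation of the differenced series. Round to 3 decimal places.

First differences Δy: -2, -3, -2, 3, -2, 6, 2, -5, 0
Mean of differences = -0.3333
Numerator Σ(Δy_t−Δȳ)(Δy_{t+1}−Δȳ) = -10.4444
Denominator Σ(Δy_t−Δȳ)² = 94.0000
r_1(Δy) = -10.4444 / 94.0000 = -0.111

-0.111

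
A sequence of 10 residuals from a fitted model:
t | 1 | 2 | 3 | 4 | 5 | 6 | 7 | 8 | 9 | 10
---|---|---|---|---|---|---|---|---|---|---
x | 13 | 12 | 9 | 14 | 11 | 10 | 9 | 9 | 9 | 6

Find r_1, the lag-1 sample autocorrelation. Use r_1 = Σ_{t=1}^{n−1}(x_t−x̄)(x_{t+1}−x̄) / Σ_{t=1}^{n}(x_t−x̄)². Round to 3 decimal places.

Mean x̄ = (13 + 12 + 9 + 14 + 11 + 10 + 9 + 9 + 9 + 6)/10 = 10.2000
Numerator Σ_{t=1}^{9}(x_t−x̄)(x_{t+1}−x̄) = 9.3600
Denominator Σ(x_t−x̄)² = 49.6000
r_1 = 9.3600 / 49.6000 = 0.189

0.189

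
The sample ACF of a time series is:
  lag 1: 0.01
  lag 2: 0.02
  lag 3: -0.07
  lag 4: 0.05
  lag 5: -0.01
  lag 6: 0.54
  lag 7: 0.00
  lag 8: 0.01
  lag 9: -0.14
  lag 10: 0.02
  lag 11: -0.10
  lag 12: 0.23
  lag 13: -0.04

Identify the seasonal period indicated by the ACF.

The largest autocorrelation is r_6 = 0.54, with a weaker echo at lag 12 (0.23); the remaining lags stay at or below 0.05.
The dominant spike at lag 6 indicates a seasonal period of 6.

6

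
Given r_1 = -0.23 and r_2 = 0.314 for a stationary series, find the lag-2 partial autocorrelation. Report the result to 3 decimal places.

0.276

φ_{22} = (r_2 − r_1²) / (1 − r_1²)
r_1² = (-0.23)² = 0.0529
Numerator = 0.314 − 0.0529 = 0.2611; denominator = 1 − 0.0529 = 0.9471
φ_{22} = 0.2611 / 0.9471 = 0.276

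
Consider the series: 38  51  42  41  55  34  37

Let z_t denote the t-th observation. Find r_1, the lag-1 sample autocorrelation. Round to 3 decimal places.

Mean z̄ = (38 + 51 + 42 + 41 + 55 + 34 + 37)/7 = 42.5714
Numerator Σ_{t=1}^{6}(z_t−z̄)(z_{t+1}−z̄) = -120.7551
Denominator Σ(z_t−z̄)² = 353.7143
r_1 = -120.7551 / 353.7143 = -0.341

-0.341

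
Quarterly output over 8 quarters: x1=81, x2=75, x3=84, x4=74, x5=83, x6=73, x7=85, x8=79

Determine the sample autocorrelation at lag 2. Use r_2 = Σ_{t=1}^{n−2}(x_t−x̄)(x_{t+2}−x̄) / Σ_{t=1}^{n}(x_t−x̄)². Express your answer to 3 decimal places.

Mean x̄ = (81 + 75 + 84 + 74 + 83 + 73 + 85 + 79)/8 = 79.2500
Deviations from mean: 1.7500, -4.2500, 4.7500, -5.2500, 3.7500, -6.2500, 5.7500, -0.2500
Numerator Σ_{t=1}^{6}(x_t−x̄)(x_{t+2}−x̄) = 104.3750
Denominator Σ(x_t−x̄)² = 157.5000
r_2 = 104.3750 / 157.5000 = 0.663

0.663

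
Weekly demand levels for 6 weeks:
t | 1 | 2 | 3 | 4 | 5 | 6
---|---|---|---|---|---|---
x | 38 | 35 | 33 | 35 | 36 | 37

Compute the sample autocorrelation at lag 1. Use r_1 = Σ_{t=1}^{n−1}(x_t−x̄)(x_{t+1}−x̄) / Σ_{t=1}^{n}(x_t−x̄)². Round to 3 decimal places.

Mean x̄ = (38 + 35 + 33 + 35 + 36 + 37)/6 = 35.6667
Deviations from mean: 2.3333, -0.6667, -2.6667, -0.6667, 0.3333, 1.3333
Σ(x_t−x̄)(x_{t+1}−x̄) = (-1.5556) + (1.7778) + (1.7778) + (-0.2222) + (0.4444) = 2.2222
Denominator Σ(x_t−x̄)² = 15.3333
r_1 = 2.2222 / 15.3333 = 0.145

0.145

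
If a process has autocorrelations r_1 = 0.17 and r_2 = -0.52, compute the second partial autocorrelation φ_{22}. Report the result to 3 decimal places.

-0.565

φ_{22} = (r_2 − r_1²) / (1 − r_1²)
r_1² = (0.17)² = 0.0289
Numerator = -0.52 − 0.0289 = -0.5489; denominator = 1 − 0.0289 = 0.9711
φ_{22} = -0.5489 / 0.9711 = -0.565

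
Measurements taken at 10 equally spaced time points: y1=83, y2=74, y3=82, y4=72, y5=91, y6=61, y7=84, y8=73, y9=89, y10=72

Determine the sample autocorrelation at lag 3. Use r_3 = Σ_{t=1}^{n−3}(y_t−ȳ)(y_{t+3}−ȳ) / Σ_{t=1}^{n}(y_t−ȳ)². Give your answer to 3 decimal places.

-0.616

Mean ȳ = (83 + 74 + 82 + 72 + 91 + 61 + 84 + 73 + 89 + 72)/10 = 78.1000
Numerator Σ_{t=1}^{7}(y_t−ȳ)(y_{t+3}−ȳ) = -473.6300
Denominator Σ(y_t−ȳ)² = 768.9000
r_3 = -473.6300 / 768.9000 = -0.616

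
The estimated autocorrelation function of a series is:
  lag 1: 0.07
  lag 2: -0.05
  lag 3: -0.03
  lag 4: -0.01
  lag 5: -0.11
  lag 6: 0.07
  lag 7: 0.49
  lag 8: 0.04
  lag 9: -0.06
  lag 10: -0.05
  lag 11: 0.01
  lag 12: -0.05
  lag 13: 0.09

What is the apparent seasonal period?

The largest autocorrelation is r_7 = 0.49; the remaining lags stay at or below 0.09.
The dominant spike at lag 7 indicates a seasonal period of 7.

7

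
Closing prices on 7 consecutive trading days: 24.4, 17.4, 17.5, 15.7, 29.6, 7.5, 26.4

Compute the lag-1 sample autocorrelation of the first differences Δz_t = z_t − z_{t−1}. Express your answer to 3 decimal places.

-0.686

First differences Δz: -7.0, 0.1, -1.8, 13.9, -22.1, 18.9
Mean of differences = 0.3333
Numerator Σ(Δz_t−Δz̄)(Δz_{t+1}−Δz̄) = -747.5911
Denominator Σ(Δz_t−Δz̄)² = 1090.4133
r_1(Δz) = -747.5911 / 1090.4133 = -0.686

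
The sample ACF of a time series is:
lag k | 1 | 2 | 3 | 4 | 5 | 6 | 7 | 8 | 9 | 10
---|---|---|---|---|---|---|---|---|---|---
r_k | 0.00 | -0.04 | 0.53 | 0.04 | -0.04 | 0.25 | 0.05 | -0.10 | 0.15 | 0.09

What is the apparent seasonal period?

The largest autocorrelation is r_3 = 0.53, with weaker echoes at lags 6 (0.25) and 9 (0.15); the remaining lags stay at or below 0.09.
The dominant spike at lag 3 indicates a seasonal period of 3.

3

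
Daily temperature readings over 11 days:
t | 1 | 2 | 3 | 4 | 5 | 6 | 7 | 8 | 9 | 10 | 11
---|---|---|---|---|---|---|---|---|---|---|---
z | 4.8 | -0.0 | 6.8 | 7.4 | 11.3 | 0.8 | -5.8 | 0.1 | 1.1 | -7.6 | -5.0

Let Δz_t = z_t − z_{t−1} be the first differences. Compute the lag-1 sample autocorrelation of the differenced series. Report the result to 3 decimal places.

-0.203

First differences Δz: -4.8, 6.8, 0.6, 3.9, -10.5, -6.6, 5.9, 1.0, -8.7, 2.6
Mean of differences = -0.9800
Numerator Σ(Δz_t−Δz̄)(Δz_{t+1}−Δz̄) = -70.6384
Denominator Σ(Δz_t−Δz̄)² = 347.3160
r_1(Δz) = -70.6384 / 347.3160 = -0.203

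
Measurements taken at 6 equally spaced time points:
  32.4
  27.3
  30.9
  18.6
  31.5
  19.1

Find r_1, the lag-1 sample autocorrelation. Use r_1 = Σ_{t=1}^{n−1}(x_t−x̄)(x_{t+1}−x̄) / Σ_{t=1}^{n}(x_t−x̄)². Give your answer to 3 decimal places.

-0.525

Mean x̄ = (32.4 + 27.3 + 30.9 + 18.6 + 31.5 + 19.1)/6 = 26.6333
Deviations from mean: 5.7667, 0.6667, 4.2667, -8.0333, 4.8667, -7.5333
Σ(x_t−x̄)(x_{t+1}−x̄) = (3.8444) + (2.8444) + (-34.2756) + (-39.0956) + (-36.6622) = -103.3444
Denominator Σ(x_t−x̄)² = 196.8733
r_1 = -103.3444 / 196.8733 = -0.525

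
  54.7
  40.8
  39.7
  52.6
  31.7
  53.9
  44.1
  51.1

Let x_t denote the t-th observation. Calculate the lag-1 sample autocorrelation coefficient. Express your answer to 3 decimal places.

Mean x̄ = (54.7 + 40.8 + 39.7 + 52.6 + 31.7 + 53.9 + 44.1 + 51.1)/8 = 46.0750
Numerator Σ_{t=1}^{7}(x_t−x̄)(x_{t+1}−x̄) = -285.1256
Denominator Σ(x_t−x̄)² = 482.4550
r_1 = -285.1256 / 482.4550 = -0.591

-0.591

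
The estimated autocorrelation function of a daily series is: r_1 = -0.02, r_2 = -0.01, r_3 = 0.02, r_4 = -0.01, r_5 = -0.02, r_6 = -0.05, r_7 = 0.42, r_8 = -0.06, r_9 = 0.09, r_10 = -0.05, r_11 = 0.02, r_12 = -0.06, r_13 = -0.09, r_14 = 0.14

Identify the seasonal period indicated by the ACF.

The largest autocorrelation is r_7 = 0.42; the remaining lags stay at or below 0.14.
The dominant spike at lag 7 indicates a seasonal period of 7.

7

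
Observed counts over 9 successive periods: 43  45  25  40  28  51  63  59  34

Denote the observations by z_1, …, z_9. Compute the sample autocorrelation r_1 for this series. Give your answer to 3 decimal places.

Mean z̄ = (43 + 45 + 25 + 40 + 28 + 51 + 63 + 59 + 34)/9 = 43.1111
Numerator Σ_{t=1}^{8}(z_t−z̄)(z_{t+1}−z̄) = 277.8765
Denominator Σ(z_t−z̄)² = 1362.8889
r_1 = 277.8765 / 1362.8889 = 0.204

0.204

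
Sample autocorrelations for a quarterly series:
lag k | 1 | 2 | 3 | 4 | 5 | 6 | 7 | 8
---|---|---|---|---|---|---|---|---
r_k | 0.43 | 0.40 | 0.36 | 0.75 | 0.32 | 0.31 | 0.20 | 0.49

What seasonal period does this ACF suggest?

The largest autocorrelation is r_4 = 0.75, with a weaker echo at lag 8 (0.49); the remaining lags stay at or below 0.43. The elevated value at lag 1 (0.43), dropping to 0.40 at lag 2, reflects decaying short-term dependence rather than seasonality.
The dominant spike at lag 4 indicates a seasonal period of 4.

4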